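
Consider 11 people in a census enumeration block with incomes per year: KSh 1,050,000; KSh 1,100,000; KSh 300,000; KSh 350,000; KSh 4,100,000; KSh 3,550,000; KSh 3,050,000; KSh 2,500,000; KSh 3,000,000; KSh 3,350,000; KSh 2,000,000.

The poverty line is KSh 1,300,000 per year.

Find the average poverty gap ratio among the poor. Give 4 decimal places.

0.4615

Below the line: KSh 300,000, KSh 350,000, KSh 1,050,000, KSh 1,100,000 (q = 4 of N = 11).
Relative gaps: 0.7692, 0.7308, 0.1923, 0.1538; sum = 1.846154.
I averages over the q = 4 poor units only: 1.846154 / 4 = 0.4615.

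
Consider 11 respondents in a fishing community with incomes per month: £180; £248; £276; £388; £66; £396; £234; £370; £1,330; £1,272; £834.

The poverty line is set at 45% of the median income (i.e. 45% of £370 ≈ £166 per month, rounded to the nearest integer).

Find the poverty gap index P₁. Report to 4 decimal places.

Incomes under z: £66 (q = 1 of N = 11).
Gap ratios (z−y)/z: (166−66)/166 = 0.6024.
Sum of shortfalls = 0.602410; P₁ averages over all N: 0.602410 / 11 = 0.0548.

0.0548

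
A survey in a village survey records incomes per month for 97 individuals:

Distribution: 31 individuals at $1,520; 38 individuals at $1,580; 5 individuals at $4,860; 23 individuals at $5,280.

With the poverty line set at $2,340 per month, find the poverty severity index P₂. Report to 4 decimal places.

Incomes under z: 31×$1,520, 38×$1,580 (q = 69 of N = 97).
Shortfall ratios: (2340−1520)/2340 = 0.3504 (×31); (2340−1580)/2340 = 0.3248 (×38).
Squared: 0.1228 (×31); 0.1055 (×38).
Sum = 7.815253; P₂ = 7.815253 / 97 = 0.0806.

0.0806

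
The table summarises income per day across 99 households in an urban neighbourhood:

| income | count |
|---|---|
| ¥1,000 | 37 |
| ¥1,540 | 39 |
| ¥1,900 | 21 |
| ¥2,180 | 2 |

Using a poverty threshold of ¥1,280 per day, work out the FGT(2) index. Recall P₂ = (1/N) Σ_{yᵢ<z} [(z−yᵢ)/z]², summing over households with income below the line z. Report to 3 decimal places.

Poor units: 37×¥1,000 (q = 37 of N = 99).
Gap ratios (z−y)/z: (1280−1000)/1280 = 0.2188 (×37).
Squared: 0.0479 (×37).
Sum = 1.770508; P₂ = 1.770508 / 99 = 0.018.

0.018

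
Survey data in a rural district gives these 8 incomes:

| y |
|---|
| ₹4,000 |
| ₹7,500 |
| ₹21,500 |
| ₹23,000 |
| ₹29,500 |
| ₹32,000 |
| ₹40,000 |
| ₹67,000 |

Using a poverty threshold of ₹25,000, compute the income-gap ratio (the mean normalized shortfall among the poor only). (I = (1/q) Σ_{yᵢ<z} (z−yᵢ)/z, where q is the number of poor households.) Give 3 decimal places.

Below z: ₹4,000, ₹7,500, ₹21,500, ₹23,000 (q = 4 of N = 8).
Relative gaps: 0.8400, 0.7000, 0.1400, 0.0800; sum = 1.760000.
I averages over the q = 4 poor units only: 1.760000 / 4 = 0.440.

0.440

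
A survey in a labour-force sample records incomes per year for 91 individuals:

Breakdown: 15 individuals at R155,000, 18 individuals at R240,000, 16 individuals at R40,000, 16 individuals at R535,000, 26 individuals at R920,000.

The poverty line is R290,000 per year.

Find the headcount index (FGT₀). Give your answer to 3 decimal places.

0.538

49 of the 91 individuals have income below R290,000.
H = 49/91 = 0.538.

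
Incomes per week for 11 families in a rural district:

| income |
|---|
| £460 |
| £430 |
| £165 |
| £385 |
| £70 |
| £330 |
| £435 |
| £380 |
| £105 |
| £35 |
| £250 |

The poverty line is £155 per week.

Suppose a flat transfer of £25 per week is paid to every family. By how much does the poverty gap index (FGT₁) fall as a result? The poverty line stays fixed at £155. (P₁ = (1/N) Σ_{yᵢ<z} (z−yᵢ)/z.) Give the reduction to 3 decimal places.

0.044

Before: below the line — £35, £70, £105; poverty gap index (FGT₁) = 0.14956.
After the £25 transfer: below the line — £60, £95, £130; poverty gap index (FGT₁) = 0.10557.
Reduction = 0.14956 − 0.10557 = 0.044.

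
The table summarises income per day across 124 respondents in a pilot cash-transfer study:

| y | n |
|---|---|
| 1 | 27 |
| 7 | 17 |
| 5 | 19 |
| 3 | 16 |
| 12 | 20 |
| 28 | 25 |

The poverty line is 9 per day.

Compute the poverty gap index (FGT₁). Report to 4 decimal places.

Poor units: 27×1, 16×3, 19×5, 17×7 (q = 79 of N = 124).
Normalized shortfalls: (9−1)/9 = 0.8889 (×27); (9−3)/9 = 0.6667 (×16); (9−5)/9 = 0.4444 (×19); (9−7)/9 = 0.2222 (×17).
Sum of shortfalls = 46.888889; P₁ averages over all N: 46.888889 / 124 = 0.3781.

0.3781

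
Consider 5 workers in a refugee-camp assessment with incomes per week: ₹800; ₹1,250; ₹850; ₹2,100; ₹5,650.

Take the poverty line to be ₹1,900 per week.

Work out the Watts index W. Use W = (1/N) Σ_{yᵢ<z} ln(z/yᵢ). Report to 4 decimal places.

0.4176

Incomes under z: ₹800, ₹850, ₹1,250 (q = 3 of N = 5).
ln(z/y) terms: ln(1900/800) = 0.8650; ln(1900/850) = 0.8044; ln(1900/1250) = 0.4187.
W = 2.088081 / 5 = 0.4176.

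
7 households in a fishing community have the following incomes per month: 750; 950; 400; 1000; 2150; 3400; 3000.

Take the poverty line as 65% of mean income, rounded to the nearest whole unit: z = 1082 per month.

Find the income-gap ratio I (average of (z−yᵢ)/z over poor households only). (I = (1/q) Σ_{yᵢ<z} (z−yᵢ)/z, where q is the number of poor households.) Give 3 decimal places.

0.284

Incomes under z: 400, 750, 950, 1000 (q = 4 of N = 7).
Relative gaps: 0.6303, 0.3068, 0.1220, 0.0758; sum = 1.134935.
I averages over the q = 4 poor units only: 1.134935 / 4 = 0.284.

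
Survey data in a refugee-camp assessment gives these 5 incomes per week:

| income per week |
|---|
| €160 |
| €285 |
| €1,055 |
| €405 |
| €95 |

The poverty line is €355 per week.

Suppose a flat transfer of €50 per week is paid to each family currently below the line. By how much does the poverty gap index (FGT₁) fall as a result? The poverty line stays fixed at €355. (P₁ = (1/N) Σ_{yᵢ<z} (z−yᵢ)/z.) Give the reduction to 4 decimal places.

0.0845

Before: below the line — €95, €160, €285; poverty gap index (FGT₁) = 0.295775.
After the €50 transfer: below the line — €145, €210, €335; poverty gap index (FGT₁) = 0.211268.
Reduction = 0.295775 − 0.211268 = 0.0845.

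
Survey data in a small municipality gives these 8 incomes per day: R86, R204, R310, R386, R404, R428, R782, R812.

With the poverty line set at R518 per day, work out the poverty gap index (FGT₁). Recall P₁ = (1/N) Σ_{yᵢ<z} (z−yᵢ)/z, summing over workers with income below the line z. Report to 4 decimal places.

0.3113

Below z: R86, R204, R310, R386, R404, R428 (q = 6 of N = 8).
Relative gaps: (518−86)/518 = 0.8340; (518−204)/518 = 0.6062; (518−310)/518 = 0.4015; (518−386)/518 = 0.2548; (518−404)/518 = 0.2201; (518−428)/518 = 0.1737.
Sum of shortfalls = 2.490347; P₁ averages over all N: 2.490347 / 8 = 0.3113.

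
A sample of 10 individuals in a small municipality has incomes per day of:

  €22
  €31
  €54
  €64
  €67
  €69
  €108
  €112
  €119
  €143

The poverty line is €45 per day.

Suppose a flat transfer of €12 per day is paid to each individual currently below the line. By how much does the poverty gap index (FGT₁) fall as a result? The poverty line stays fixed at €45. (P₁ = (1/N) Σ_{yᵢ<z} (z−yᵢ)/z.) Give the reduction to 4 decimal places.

Before: below the line — €22, €31; poverty gap index (FGT₁) = 0.082222.
After the €12 transfer: below the line — €34, €43; poverty gap index (FGT₁) = 0.028889.
Reduction = 0.082222 − 0.028889 = 0.0533.

0.0533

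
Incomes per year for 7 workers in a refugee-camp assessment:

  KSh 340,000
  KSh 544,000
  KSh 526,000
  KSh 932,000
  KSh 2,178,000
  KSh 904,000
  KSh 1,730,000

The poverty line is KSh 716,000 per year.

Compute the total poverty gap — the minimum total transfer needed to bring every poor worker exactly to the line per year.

Poor units: KSh 340,000, KSh 526,000, KSh 544,000 (q = 3 of N = 7).
Individual gaps: 716000−340000 = 376000; 716000−526000 = 190000; 716000−544000 = 172000.
Aggregate gap = KSh 738,000.

KSh 738,000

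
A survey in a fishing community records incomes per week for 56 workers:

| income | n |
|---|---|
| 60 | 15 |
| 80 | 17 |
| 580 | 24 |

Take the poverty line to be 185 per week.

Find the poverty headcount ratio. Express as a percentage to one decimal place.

57.1%

32 of the 56 workers have income below 185.
H = 32/56 = 57.1%.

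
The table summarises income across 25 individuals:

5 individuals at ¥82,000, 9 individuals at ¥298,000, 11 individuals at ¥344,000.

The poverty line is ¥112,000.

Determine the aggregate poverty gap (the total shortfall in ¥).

¥150,000

Incomes under z: 5×¥82,000 (q = 5 of N = 25).
Individual gaps: 5×(112000−82000) = 150000.
Aggregate gap = ¥150,000.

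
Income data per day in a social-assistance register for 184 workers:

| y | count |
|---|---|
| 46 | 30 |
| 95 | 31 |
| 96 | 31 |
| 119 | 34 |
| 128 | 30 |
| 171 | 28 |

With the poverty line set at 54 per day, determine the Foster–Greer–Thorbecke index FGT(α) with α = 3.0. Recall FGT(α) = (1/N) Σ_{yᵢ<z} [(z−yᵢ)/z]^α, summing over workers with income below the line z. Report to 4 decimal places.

0.0005

Below z: 30×46 (q = 30 of N = 184).
Gap ratios (z−y)/z: (54−46)/54 = 0.1481 (×30).
Raised to α = 3.0: 0.00325 (×30).
Sum = 0.097546; FGT(3.0) = 0.097546 / 184 = 0.0005.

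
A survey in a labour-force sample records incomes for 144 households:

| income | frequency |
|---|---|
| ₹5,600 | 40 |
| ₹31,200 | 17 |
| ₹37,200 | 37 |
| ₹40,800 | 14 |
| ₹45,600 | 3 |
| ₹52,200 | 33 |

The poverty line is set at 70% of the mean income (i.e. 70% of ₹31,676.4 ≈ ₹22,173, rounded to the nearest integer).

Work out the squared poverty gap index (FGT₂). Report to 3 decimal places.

Incomes under z: 40×₹5,600 (q = 40 of N = 144).
Shortfall ratios: (22173−5600)/22173 = 0.7474 (×40).
Squared: 0.5587 (×40).
Sum = 22.346697; P₂ = 22.346697 / 144 = 0.155.

0.155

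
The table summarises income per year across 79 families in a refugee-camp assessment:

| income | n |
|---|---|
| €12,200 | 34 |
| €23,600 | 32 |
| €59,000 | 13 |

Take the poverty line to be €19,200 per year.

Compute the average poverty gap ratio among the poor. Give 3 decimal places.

0.365

Poor units: 34×€12,200 (q = 34 of N = 79).
Shortfall ratios (z−y)/z: 0.3646 (×34); sum = 12.395833.
I averages over the q = 34 poor units only: 12.395833 / 34 = 0.365.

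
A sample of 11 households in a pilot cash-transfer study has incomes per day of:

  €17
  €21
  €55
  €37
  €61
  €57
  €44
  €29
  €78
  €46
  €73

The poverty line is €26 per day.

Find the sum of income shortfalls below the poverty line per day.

Below z: €17, €21 (q = 2 of N = 11).
Individual gaps: 26−17 = 9; 26−21 = 5.
Aggregate gap = €14.

€14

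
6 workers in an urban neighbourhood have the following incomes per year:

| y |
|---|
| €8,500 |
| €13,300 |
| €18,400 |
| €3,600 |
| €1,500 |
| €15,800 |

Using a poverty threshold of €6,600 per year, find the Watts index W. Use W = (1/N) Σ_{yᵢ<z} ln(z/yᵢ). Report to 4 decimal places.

Below z: €1,500, €3,600 (q = 2 of N = 6).
Log shortfalls: ln(6600/1500) = 1.4816; ln(6600/3600) = 0.6061.
W = 2.087740 / 6 = 0.3480.

0.3480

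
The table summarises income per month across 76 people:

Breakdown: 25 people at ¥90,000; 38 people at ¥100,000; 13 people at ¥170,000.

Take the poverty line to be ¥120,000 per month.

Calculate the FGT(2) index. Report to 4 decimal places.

Below z: 25×¥90,000, 38×¥100,000 (q = 63 of N = 76).
Normalized shortfalls: (120000−90000)/120000 = 0.2500 (×25); (120000−100000)/120000 = 0.1667 (×38).
Squared: 0.0625 (×25); 0.0278 (×38).
Sum = 2.618056; P₂ = 2.618056 / 76 = 0.0344.

0.0344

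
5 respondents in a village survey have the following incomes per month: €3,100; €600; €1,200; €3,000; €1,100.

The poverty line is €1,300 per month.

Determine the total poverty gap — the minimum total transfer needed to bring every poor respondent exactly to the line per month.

€1,000

Incomes under z: €600, €1,100, €1,200 (q = 3 of N = 5).
Individual gaps: 1300−600 = 700; 1300−1100 = 200; 1300−1200 = 100.
Aggregate gap = €1,000.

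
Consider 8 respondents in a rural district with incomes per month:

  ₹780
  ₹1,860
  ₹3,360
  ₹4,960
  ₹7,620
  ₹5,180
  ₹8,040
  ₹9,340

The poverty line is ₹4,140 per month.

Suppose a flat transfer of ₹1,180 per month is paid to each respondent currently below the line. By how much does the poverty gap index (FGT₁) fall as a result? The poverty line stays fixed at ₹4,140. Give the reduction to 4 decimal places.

Before: below the line — ₹780, ₹1,860, ₹3,360; poverty gap index (FGT₁) = 0.193841.
After the ₹1,180 transfer: below the line — ₹1,960, ₹3,040; poverty gap index (FGT₁) = 0.099034.
Reduction = 0.193841 − 0.099034 = 0.0948.

0.0948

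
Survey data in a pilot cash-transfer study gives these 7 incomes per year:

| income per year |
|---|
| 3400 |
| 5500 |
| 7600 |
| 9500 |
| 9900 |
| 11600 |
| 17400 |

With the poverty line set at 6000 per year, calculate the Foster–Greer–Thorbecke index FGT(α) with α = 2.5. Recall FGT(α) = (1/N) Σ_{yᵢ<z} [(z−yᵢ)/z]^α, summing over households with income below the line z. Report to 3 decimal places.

0.018

Poor units: 3400, 5500 (q = 2 of N = 7).
Relative gaps: (6000−3400)/6000 = 0.4333; (6000−5500)/6000 = 0.0833.
Raised to α = 2.5: 0.12361; 0.00200.
Sum = 0.125615; FGT(2.5) = 0.125615 / 7 = 0.018.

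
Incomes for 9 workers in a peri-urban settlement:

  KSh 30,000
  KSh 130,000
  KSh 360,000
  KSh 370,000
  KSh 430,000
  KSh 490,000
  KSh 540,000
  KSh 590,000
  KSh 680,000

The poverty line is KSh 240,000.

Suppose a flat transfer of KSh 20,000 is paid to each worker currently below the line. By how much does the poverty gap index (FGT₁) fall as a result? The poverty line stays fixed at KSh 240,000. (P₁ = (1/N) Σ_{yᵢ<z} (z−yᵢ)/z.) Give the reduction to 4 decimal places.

Before: below the line — KSh 30,000, KSh 130,000; poverty gap index (FGT₁) = 0.148148.
After the KSh 20,000 transfer: below the line — KSh 50,000, KSh 150,000; poverty gap index (FGT₁) = 0.129630.
Reduction = 0.148148 − 0.129630 = 0.0185.

0.0185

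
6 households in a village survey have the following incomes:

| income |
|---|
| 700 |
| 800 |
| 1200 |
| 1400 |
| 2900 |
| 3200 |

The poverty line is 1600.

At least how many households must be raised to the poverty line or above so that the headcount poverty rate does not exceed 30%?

Currently q = 4 of N = 6 are below the line (H = 0.667).
A headcount ratio of at most 30% allows at most ⌊0.30 × 6⌋ = 1 poor households.
So at least 4 − 1 = 3 must be lifted.

3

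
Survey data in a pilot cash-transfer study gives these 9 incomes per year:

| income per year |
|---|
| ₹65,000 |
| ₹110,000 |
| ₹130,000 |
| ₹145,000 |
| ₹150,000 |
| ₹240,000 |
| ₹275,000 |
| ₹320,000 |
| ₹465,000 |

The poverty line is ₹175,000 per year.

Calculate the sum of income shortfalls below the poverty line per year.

₹275,000

Incomes under z: ₹65,000, ₹110,000, ₹130,000, ₹145,000, ₹150,000 (q = 5 of N = 9).
Individual gaps: 175000−65000 = 110000; 175000−110000 = 65000; 175000−130000 = 45000; 175000−145000 = 30000; 175000−150000 = 25000.
Aggregate gap = ₹275,000.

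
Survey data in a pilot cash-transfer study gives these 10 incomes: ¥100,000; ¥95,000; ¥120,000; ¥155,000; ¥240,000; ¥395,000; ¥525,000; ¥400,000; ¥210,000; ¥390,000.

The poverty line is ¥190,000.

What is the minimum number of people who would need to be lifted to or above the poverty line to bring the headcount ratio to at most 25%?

4 of the 10 people are poor, so H = 4/10 = 0.400.
A headcount ratio of at most 25% allows at most ⌊0.25 × 10⌋ = 2 poor people.
So at least 4 − 2 = 2 must be lifted.

2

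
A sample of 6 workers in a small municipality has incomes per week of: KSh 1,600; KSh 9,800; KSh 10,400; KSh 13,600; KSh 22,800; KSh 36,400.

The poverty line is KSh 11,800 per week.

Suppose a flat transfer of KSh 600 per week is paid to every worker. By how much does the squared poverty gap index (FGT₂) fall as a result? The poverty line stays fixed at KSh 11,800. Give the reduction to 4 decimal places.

0.0182

Before: below the line — KSh 1,600, KSh 9,800, KSh 10,400; squared poverty gap index (FGT₂) = 0.131667.
After the KSh 600 transfer: below the line — KSh 2,200, KSh 10,400, KSh 11,000; squared poverty gap index (FGT₂) = 0.113425.
Reduction = 0.131667 − 0.113425 = 0.0182.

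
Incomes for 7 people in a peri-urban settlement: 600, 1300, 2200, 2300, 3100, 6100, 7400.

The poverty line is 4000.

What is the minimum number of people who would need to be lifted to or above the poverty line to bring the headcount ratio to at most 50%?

5 of the 7 people are poor, so H = 5/7 = 0.714.
A headcount ratio of at most 50% allows at most ⌊0.50 × 7⌋ = 3 poor people.
So at least 5 − 3 = 2 must be lifted.

2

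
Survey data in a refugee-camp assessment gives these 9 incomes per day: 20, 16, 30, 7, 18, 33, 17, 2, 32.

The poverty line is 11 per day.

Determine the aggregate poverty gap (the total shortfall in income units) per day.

13

Poor units: 2, 7 (q = 2 of N = 9).
Individual gaps: 11−2 = 9; 11−7 = 4.
Aggregate gap = 13.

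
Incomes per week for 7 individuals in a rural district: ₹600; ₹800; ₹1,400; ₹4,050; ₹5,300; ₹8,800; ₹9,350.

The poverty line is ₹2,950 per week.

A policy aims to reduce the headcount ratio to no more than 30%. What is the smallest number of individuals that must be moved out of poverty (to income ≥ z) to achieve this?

1

3 of the 7 individuals are poor, so H = 3/7 = 0.429.
A headcount ratio of at most 30% allows at most ⌊0.30 × 7⌋ = 2 poor individuals.
So at least 3 − 2 = 1 must be lifted.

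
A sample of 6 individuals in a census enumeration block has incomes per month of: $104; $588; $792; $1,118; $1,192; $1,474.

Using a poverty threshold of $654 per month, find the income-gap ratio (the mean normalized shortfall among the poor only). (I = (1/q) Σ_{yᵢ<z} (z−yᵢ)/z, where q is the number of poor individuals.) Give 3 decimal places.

0.471

Poor units: $104, $588 (q = 2 of N = 6).
Shortfall ratios (z−y)/z: 0.8410, 0.1009; sum = 0.941896.
I averages over the q = 2 poor units only: 0.941896 / 2 = 0.471.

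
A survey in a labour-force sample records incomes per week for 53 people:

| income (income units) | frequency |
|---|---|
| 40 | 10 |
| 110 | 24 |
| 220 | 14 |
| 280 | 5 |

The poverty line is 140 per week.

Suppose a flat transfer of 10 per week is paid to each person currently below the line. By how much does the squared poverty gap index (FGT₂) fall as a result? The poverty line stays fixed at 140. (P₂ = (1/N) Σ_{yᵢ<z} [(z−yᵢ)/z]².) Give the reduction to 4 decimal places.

Before: below the line — 10×40, 24×110; squared poverty gap index (FGT₂) = 0.117058.
After the 10 transfer: below the line — 10×50, 24×120; squared poverty gap index (FGT₂) = 0.087216.
Reduction = 0.117058 − 0.087216 = 0.0298.

0.0298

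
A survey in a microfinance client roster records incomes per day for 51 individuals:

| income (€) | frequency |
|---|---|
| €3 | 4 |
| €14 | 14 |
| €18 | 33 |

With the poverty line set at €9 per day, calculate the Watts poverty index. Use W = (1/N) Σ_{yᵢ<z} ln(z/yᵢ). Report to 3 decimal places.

0.086

Poor units: 4×€3 (q = 4 of N = 51).
Log gaps: ln(9/3) = 1.0986 (×4).
W = 4.394449 / 51 = 0.086.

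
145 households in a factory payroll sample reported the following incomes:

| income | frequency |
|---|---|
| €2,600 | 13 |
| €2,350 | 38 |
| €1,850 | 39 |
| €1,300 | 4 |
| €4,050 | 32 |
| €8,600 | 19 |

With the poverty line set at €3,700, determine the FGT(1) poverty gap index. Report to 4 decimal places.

Poor units: 4×€1,300, 39×€1,850, 38×€2,350, 13×€2,600 (q = 94 of N = 145).
Shortfall ratios: (3700−1300)/3700 = 0.6486 (×4); (3700−1850)/3700 = 0.5000 (×39); (3700−2350)/3700 = 0.3649 (×38); (3700−2600)/3700 = 0.2973 (×13).
Sum of shortfalls = 39.824324; P₁ averages over all N: 39.824324 / 145 = 0.2747.

0.2747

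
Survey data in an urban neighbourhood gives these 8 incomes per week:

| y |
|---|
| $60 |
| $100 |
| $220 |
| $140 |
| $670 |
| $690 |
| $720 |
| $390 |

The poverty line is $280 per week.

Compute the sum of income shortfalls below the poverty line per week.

$600

Below z: $60, $100, $140, $220 (q = 4 of N = 8).
Individual gaps: 280−60 = 220; 280−100 = 180; 280−140 = 140; 280−220 = 60.
Aggregate gap = $600.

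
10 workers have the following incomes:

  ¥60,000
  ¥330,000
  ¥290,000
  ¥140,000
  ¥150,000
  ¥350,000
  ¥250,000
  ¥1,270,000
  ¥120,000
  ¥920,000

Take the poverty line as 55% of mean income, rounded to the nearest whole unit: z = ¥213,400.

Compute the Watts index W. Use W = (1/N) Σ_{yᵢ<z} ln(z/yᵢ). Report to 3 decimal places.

Below the line: ¥60,000, ¥120,000, ¥140,000, ¥150,000 (q = 4 of N = 10).
Log shortfalls: ln(213400/60000) = 1.2688; ln(213400/120000) = 0.5757; ln(213400/140000) = 0.4215; ln(213400/150000) = 0.3525.
W = 2.618559 / 10 = 0.262.

0.262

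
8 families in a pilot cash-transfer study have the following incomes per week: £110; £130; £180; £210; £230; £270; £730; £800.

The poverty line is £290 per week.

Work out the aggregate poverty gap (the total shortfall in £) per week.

£610

Below the line: £110, £130, £180, £210, £230, £270 (q = 6 of N = 8).
Individual gaps: 290−110 = 180; 290−130 = 160; 290−180 = 110; 290−210 = 80; 290−230 = 60; 290−270 = 20.
Aggregate gap = £610.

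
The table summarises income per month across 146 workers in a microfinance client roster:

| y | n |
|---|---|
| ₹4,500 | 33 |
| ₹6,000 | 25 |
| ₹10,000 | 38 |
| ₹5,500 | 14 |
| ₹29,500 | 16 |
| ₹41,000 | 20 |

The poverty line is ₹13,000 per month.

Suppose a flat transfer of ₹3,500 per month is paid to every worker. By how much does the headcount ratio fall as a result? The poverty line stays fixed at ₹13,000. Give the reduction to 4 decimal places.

0.2603

Before: below the line — 33×₹4,500, 14×₹5,500, 25×₹6,000, 38×₹10,000; headcount ratio = 0.753425.
After the ₹3,500 transfer: below the line — 33×₹8,000, 14×₹9,000, 25×₹9,500; headcount ratio = 0.493151.
Reduction = 0.753425 − 0.493151 = 0.2603.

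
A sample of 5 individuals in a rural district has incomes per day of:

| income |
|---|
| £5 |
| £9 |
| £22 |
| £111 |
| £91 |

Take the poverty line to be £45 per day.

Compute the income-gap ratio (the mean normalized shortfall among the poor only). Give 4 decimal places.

0.7333

Below the line: £5, £9, £22 (q = 3 of N = 5).
Shortfall ratios (z−y)/z: 0.8889, 0.8000, 0.5111; sum = 2.200000.
The income-gap ratio divides by q (the poor only): 2.200000 / 3 = 0.7333.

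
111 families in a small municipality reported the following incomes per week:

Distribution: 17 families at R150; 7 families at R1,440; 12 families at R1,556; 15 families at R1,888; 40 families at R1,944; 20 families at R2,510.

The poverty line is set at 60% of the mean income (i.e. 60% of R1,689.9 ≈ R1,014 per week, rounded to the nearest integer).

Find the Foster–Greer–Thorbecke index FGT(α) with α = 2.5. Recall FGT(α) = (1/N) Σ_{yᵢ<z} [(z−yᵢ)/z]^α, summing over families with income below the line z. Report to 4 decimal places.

0.1026

Poor units: 17×R150 (q = 17 of N = 111).
Normalized shortfalls: (1014−150)/1014 = 0.8521 (×17).
Raised to α = 2.5: 0.67018 (×17).
Sum = 11.393008; FGT(2.5) = 11.393008 / 111 = 0.1026.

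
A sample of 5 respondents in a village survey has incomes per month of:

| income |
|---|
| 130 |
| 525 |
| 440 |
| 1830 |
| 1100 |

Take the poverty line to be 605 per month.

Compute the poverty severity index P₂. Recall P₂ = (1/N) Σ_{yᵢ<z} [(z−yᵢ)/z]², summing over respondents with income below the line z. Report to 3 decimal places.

Below the line: 130, 440, 525 (q = 3 of N = 5).
Gap ratios (z−y)/z: (605−130)/605 = 0.7851; (605−440)/605 = 0.2727; (605−525)/605 = 0.1322.
Squared: 0.6164; 0.0744; 0.0175.
Sum = 0.708285; P₂ = 0.708285 / 5 = 0.142.

0.142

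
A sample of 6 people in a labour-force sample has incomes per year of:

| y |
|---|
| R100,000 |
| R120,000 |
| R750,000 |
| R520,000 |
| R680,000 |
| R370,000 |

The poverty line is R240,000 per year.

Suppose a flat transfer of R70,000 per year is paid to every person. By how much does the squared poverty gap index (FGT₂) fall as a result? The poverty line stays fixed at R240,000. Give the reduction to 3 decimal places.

0.077

Before: below the line — R100,000, R120,000; squared poverty gap index (FGT₂) = 0.09838.
After the R70,000 transfer: below the line — R170,000, R190,000; squared poverty gap index (FGT₂) = 0.02141.
Reduction = 0.09838 − 0.02141 = 0.077.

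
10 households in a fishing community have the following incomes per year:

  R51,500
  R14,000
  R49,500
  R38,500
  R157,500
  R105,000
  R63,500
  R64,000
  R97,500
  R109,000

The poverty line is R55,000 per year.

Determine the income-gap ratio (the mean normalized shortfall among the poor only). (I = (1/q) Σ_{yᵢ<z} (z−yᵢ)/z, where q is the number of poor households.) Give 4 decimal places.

Incomes under z: R14,000, R38,500, R49,500, R51,500 (q = 4 of N = 10).
Shortfall ratios (z−y)/z: 0.7455, 0.3000, 0.1000, 0.0636; sum = 1.209091.
I averages over the q = 4 poor units only: 1.209091 / 4 = 0.3023.

0.3023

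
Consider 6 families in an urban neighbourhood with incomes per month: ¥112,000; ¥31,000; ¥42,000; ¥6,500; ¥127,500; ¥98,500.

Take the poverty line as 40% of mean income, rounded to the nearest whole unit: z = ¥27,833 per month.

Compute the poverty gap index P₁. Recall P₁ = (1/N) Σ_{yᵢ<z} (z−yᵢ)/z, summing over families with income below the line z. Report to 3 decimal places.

Below the line: ¥6,500 (q = 1 of N = 6).
Normalized shortfalls: (27833−6500)/27833 = 0.7665.
Σ = 0.766464. Dividing by the full population N = 6 gives P₁ = 0.128.

0.128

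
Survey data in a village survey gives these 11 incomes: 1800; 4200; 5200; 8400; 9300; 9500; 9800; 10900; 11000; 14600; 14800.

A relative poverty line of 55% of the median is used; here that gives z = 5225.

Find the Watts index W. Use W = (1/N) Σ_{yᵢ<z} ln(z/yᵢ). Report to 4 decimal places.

0.1172

Below z: 1800, 4200, 5200 (q = 3 of N = 11).
Log gaps: ln(5225/1800) = 1.0657; ln(5225/4200) = 0.2184; ln(5225/5200) = 0.0048.
W = 1.288835 / 11 = 0.1172.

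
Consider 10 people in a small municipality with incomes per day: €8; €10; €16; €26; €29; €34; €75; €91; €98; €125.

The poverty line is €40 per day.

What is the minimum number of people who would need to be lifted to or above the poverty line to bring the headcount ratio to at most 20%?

4

6 of the 10 people are poor, so H = 6/10 = 0.600.
A headcount ratio of at most 20% allows at most ⌊0.20 × 10⌋ = 2 poor people.
So at least 6 − 2 = 4 must be lifted.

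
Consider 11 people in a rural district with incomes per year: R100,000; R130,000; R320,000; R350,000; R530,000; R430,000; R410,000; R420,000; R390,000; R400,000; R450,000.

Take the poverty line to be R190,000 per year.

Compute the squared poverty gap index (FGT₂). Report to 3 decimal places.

Poor units: R100,000, R130,000 (q = 2 of N = 11).
Shortfall ratios: (190000−100000)/190000 = 0.4737; (190000−130000)/190000 = 0.3158.
Squared: 0.2244; 0.0997.
Sum = 0.324100; P₂ = 0.324100 / 11 = 0.029.

0.029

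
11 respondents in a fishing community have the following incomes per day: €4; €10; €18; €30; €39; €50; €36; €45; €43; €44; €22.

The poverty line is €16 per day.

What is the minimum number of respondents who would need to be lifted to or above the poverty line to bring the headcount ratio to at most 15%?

2 of the 11 respondents are poor, so H = 2/11 = 0.182.
A headcount ratio of at most 15% allows at most ⌊0.15 × 11⌋ = 1 poor respondents.
So at least 2 − 1 = 1 must be lifted.

1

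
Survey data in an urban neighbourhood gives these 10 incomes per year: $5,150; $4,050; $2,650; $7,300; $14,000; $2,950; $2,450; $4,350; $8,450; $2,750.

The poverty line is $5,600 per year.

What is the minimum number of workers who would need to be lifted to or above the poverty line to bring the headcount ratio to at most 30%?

4

Currently q = 7 of N = 10 are below the line (H = 0.700).
A headcount ratio of at most 30% allows at most ⌊0.30 × 10⌋ = 3 poor workers.
So at least 7 − 3 = 4 must be lifted.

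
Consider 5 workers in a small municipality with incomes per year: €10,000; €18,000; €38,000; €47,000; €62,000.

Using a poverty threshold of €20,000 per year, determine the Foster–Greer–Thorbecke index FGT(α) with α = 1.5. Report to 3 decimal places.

Poor units: €10,000, €18,000 (q = 2 of N = 5).
Shortfall ratios: (20000−10000)/20000 = 0.5000; (20000−18000)/20000 = 0.1000.
Raised to α = 1.5: 0.35355; 0.03162.
Sum = 0.385176; FGT(1.5) = 0.385176 / 5 = 0.077.

0.077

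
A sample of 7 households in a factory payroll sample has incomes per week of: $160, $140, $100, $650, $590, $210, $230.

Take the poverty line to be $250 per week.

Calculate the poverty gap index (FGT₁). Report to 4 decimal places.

0.2343

Poor units: $100, $140, $160, $210, $230 (q = 5 of N = 7).
Relative gaps: (250−100)/250 = 0.6000; (250−140)/250 = 0.4400; (250−160)/250 = 0.3600; (250−210)/250 = 0.1600; (250−230)/250 = 0.0800.
Σ = 1.640000. Dividing by the full population N = 7 gives P₁ = 0.2343.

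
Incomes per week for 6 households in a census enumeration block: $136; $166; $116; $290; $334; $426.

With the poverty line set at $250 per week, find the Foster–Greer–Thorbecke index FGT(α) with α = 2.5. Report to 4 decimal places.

0.0694

Incomes under z: $116, $136, $166 (q = 3 of N = 6).
Shortfall ratios: (250−116)/250 = 0.5360; (250−136)/250 = 0.4560; (250−166)/250 = 0.3360.
Raised to α = 2.5: 0.21034; 0.14041; 0.06544.
Sum = 0.416190; FGT(2.5) = 0.416190 / 6 = 0.0694.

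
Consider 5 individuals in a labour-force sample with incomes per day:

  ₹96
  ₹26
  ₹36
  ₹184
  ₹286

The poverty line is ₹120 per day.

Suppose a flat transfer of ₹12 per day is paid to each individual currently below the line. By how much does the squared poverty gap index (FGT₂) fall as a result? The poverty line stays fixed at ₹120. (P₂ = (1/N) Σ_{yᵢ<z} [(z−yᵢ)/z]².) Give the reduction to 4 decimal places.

0.0613

Before: below the line — ₹26, ₹36, ₹96; squared poverty gap index (FGT₂) = 0.228722.
After the ₹12 transfer: below the line — ₹38, ₹48, ₹108; squared poverty gap index (FGT₂) = 0.167389.
Reduction = 0.228722 − 0.167389 = 0.0613.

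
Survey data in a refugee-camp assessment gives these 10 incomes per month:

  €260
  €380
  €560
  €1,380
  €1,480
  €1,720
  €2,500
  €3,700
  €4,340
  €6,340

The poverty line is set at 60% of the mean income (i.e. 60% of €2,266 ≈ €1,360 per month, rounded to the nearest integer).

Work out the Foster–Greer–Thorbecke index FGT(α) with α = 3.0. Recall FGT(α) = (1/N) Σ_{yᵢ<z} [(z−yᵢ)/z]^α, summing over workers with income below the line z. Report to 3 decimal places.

Below z: €260, €380, €560 (q = 3 of N = 10).
Shortfall ratios: (1360−260)/1360 = 0.8088; (1360−380)/1360 = 0.7206; (1360−560)/1360 = 0.5882.
Raised to α = 3.0: 0.52913; 0.37416; 0.20354.
Sum = 1.106834; FGT(3.0) = 1.106834 / 10 = 0.111.

0.111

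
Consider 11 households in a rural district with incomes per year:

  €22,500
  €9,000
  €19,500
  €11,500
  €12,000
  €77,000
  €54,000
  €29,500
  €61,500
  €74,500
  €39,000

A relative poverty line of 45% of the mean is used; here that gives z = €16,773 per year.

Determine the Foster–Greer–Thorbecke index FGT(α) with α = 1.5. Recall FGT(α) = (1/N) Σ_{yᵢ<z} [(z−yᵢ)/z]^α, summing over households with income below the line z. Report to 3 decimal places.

0.059

Below the line: €9,000, €11,500, €12,000 (q = 3 of N = 11).
Shortfall ratios: (16773−9000)/16773 = 0.4634; (16773−11500)/16773 = 0.3144; (16773−12000)/16773 = 0.2846.
Raised to α = 1.5: 0.31548; 0.17627; 0.15180.
Sum = 0.643543; FGT(1.5) = 0.643543 / 11 = 0.059.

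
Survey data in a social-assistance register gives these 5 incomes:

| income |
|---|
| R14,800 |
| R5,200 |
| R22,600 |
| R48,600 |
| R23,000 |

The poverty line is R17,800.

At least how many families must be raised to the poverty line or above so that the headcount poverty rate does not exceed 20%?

Currently q = 2 of N = 5 are below the line (H = 0.400).
A headcount ratio of at most 20% allows at most ⌊0.20 × 5⌋ = 1 poor families.
So at least 2 − 1 = 1 must be lifted.

1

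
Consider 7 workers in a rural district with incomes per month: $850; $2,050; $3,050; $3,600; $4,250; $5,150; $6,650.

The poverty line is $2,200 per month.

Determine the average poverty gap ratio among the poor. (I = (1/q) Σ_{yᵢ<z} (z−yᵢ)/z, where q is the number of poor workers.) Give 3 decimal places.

0.341

Below the line: $850, $2,050 (q = 2 of N = 7).
Relative gaps: 0.6136, 0.0682; sum = 0.681818.
The income-gap ratio divides by q (the poor only): 0.681818 / 2 = 0.341.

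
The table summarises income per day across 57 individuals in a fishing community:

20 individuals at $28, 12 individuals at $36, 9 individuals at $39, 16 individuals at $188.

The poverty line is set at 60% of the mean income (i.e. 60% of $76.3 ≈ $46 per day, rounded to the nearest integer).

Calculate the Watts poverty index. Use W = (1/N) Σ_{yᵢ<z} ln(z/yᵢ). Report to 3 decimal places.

Below z: 20×$28, 12×$36, 9×$39 (q = 41 of N = 57).
ln(z/y) terms: ln(46/28) = 0.4964 (×20); ln(46/36) = 0.2451 (×12); ln(46/39) = 0.1651 (×9).
W = 14.355925 / 57 = 0.252.

0.252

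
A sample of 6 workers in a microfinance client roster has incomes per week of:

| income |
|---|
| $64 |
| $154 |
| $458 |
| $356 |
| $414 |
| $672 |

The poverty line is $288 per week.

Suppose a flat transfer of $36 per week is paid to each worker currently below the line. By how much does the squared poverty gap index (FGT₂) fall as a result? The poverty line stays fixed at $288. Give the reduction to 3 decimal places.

Before: below the line — $64, $154; squared poverty gap index (FGT₂) = 0.13690.
After the $36 transfer: below the line — $100, $190; squared poverty gap index (FGT₂) = 0.09032.
Reduction = 0.13690 − 0.09032 = 0.047.

0.047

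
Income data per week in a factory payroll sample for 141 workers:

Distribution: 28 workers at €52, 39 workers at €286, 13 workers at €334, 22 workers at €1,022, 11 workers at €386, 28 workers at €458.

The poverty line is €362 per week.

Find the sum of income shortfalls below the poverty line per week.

€12,008

Below z: 28×€52, 39×€286, 13×€334 (q = 80 of N = 141).
Individual gaps: 28×(362−52) = 8680; 39×(362−286) = 2964; 13×(362−334) = 364.
Aggregate gap = €12,008.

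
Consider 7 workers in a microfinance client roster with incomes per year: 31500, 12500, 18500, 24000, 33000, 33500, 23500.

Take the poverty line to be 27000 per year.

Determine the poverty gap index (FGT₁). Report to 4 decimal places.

Below the line: 12500, 18500, 23500, 24000 (q = 4 of N = 7).
Gap ratios (z−y)/z: (27000−12500)/27000 = 0.5370; (27000−18500)/27000 = 0.3148; (27000−23500)/27000 = 0.1296; (27000−24000)/27000 = 0.1111.
Sum of shortfalls = 1.092593; P₁ averages over all N: 1.092593 / 7 = 0.1561.

0.1561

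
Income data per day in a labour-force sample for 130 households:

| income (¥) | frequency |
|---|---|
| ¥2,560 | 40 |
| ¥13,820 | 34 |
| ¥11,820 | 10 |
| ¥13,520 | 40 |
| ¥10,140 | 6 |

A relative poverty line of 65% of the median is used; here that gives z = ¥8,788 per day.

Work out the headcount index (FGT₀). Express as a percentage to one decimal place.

30.8%

40 of the 130 households have income below ¥8,788.
H = 40/130 = 30.8%.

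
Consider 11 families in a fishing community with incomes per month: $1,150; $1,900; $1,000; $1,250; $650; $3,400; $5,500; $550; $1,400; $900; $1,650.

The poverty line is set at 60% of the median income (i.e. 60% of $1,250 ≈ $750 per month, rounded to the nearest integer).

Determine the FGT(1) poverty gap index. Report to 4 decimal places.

Below z: $550, $650 (q = 2 of N = 11).
Relative gaps: (750−550)/750 = 0.2667; (750−650)/750 = 0.1333.
Sum of shortfalls = 0.400000; P₁ averages over all N: 0.400000 / 11 = 0.0364.

0.0364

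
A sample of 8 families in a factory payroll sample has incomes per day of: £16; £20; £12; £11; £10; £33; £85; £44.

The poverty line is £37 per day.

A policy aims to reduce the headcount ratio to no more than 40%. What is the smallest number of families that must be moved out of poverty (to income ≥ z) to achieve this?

6 of the 8 families are poor, so H = 6/8 = 0.750.
A headcount ratio of at most 40% allows at most ⌊0.40 × 8⌋ = 3 poor families.
So at least 6 − 3 = 3 must be lifted.

3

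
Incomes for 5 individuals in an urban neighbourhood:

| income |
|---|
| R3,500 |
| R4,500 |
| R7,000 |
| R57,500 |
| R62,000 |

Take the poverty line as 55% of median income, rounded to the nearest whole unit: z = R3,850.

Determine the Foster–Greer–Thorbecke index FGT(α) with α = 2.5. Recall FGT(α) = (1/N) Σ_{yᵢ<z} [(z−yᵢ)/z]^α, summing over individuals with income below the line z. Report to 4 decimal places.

0.0005

Incomes under z: R3,500 (q = 1 of N = 5).
Relative gaps: (3850−3500)/3850 = 0.0909.
Raised to α = 2.5: 0.00249.
Sum = 0.002492; FGT(2.5) = 0.002492 / 5 = 0.0005.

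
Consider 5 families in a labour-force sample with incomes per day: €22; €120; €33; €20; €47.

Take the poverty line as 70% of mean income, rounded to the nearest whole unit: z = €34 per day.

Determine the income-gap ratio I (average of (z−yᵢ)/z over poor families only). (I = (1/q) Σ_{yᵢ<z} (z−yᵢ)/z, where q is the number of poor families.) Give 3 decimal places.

0.265

Below z: €20, €22, €33 (q = 3 of N = 5).
Relative gaps: 0.4118, 0.3529, 0.0294; sum = 0.794118.
The income-gap ratio divides by q (the poor only): 0.794118 / 3 = 0.265.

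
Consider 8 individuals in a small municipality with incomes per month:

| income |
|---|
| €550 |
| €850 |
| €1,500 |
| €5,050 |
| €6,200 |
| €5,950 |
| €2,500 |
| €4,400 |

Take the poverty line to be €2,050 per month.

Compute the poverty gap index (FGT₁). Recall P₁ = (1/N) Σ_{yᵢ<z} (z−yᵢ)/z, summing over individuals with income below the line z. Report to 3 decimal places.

0.198

Below z: €550, €850, €1,500 (q = 3 of N = 8).
Normalized shortfalls: (2050−550)/2050 = 0.7317; (2050−850)/2050 = 0.5854; (2050−1500)/2050 = 0.2683.
Σ = 1.585366. Dividing by the full population N = 8 gives P₁ = 0.198.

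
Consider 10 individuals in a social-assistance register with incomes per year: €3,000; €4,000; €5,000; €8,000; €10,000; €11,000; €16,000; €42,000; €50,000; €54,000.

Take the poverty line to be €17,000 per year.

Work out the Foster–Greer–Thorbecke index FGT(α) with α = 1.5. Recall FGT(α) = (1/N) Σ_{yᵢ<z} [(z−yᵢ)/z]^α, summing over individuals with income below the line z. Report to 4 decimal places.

Poor units: €3,000, €4,000, €5,000, €8,000, €10,000, €11,000, €16,000 (q = 7 of N = 10).
Gap ratios (z−y)/z: (17000−3000)/17000 = 0.8235; (17000−4000)/17000 = 0.7647; (17000−5000)/17000 = 0.7059; (17000−8000)/17000 = 0.5294; (17000−10000)/17000 = 0.4118; (17000−11000)/17000 = 0.3529; (17000−16000)/17000 = 0.0588.
Raised to α = 1.5: 0.74734; 0.66872; 0.59306; 0.38520; 0.26422; 0.20968; 0.01427.
Sum = 2.882490; FGT(1.5) = 2.882490 / 10 = 0.2882.

0.2882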